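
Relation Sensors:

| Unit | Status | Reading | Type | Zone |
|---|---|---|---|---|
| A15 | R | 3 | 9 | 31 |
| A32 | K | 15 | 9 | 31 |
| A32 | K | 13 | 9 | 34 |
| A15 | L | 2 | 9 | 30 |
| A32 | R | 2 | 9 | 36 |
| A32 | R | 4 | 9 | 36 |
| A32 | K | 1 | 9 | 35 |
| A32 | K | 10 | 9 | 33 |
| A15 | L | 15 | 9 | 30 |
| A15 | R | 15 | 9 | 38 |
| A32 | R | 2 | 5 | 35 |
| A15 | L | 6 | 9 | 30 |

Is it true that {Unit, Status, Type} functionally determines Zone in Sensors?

(Unit=A15, Status=R, Type=9): 2 rows → Zone takes values {31, 38} — violation
(Unit=A32, Status=K, Type=9): 4 rows → Zone takes values {31, 34, 35, 33} — violation
(Unit=A15, Status=L, Type=9): 3 rows → Zone = 30, 30, 30 ✓
(Unit=A32, Status=R, Type=9): 2 rows → Zone = 36, 36 ✓
(Unit=A32, Status=R, Type=5): 1 row → Zone = 35 ✓
Two rows agree on {Unit, Status, Type} but differ on Zone, so {Unit, Status, Type} → Zone does not hold.

No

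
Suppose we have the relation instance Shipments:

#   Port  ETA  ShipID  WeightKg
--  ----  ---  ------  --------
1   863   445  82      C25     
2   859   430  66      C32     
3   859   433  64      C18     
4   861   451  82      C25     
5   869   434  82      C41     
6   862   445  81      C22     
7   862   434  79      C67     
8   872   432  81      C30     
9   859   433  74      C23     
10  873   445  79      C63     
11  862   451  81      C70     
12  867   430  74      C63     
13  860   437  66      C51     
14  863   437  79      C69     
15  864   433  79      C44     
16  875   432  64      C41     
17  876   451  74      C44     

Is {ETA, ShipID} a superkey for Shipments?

All 17 rows have distinct {ETA, ShipID} values, so {ETA, ShipID} → (all attributes) holds and {ETA, ShipID} is a superkey.

Yes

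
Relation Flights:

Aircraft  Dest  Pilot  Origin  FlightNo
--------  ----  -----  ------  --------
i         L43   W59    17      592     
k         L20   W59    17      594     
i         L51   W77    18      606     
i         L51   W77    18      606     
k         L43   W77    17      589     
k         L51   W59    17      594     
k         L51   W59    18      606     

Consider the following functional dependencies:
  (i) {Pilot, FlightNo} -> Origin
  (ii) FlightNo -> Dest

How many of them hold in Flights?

1

(i) {Pilot, FlightNo} -> Origin: every LHS value maps to a single RHS value — holds.
(ii) FlightNo -> Dest: FlightNo=594: 2 rows → Dest takes values {L20, L51} — violation — fails.
1 of the 2 dependencies holds.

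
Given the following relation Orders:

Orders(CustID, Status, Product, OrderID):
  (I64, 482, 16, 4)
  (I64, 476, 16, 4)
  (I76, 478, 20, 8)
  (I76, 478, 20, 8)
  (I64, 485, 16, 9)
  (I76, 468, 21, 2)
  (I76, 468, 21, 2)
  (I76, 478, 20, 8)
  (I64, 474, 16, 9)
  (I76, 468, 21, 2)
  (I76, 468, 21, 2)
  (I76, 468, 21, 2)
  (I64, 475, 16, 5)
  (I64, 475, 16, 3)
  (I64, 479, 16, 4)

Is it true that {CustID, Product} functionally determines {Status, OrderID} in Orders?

No

(CustID=I64, Product=16): 7 rows → {Status,OrderID} takes values {(482, 4), (476, 4), (485, 9), (474, 9), (475, 5), (475, 3), (479, 4)} — violation
(CustID=I76, Product=20): 3 rows → {Status,OrderID} = (478, 8), (478, 8), (478, 8) ✓
(CustID=I76, Product=21): 5 rows → {Status,OrderID} = (468, 2), (468, 2), (468, 2), (468, 2), (468, 2) ✓
Two rows agree on {CustID, Product} but differ on {Status, OrderID}, so {CustID, Product} → {Status, OrderID} does not hold.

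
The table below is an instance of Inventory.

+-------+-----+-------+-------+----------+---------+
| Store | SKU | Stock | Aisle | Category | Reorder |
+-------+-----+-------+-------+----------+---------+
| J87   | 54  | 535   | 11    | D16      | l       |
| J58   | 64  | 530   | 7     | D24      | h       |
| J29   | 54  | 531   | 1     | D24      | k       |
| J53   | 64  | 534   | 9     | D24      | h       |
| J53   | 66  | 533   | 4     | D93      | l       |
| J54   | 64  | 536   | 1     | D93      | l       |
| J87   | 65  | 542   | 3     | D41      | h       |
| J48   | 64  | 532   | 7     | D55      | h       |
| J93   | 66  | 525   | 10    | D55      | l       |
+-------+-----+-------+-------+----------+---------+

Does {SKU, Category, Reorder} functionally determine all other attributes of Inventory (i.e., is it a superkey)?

No

Two distinct rows share (SKU=64, Category=D24, Reorder=h), so {SKU, Category, Reorder} does not determine every attribute — not a superkey.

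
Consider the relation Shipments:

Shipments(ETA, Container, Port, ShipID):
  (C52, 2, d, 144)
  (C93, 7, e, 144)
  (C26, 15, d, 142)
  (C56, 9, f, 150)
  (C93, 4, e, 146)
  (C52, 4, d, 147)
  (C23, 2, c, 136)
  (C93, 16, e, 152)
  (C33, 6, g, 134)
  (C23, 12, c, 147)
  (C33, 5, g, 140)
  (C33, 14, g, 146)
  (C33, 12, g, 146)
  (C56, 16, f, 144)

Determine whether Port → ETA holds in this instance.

Port=d: 3 rows → ETA takes values {C52, C26} — violation
Port=e: 3 rows → ETA = C93, C93, C93 ✓
Port=f: 2 rows → ETA = C56, C56 ✓
Port=c: 2 rows → ETA = C23, C23 ✓
Port=g: 4 rows → ETA = C33, C33, C33, C33 ✓
Two rows agree on Port but differ on ETA, so Port → ETA does not hold.

No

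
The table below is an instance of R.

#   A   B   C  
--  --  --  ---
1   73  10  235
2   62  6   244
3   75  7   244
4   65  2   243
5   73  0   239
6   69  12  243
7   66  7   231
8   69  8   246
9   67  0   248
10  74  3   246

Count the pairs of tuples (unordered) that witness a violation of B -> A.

2

B=7: violating pairs (3,7) — 1 pair.
B=0: violating pairs (5,9) — 1 pair.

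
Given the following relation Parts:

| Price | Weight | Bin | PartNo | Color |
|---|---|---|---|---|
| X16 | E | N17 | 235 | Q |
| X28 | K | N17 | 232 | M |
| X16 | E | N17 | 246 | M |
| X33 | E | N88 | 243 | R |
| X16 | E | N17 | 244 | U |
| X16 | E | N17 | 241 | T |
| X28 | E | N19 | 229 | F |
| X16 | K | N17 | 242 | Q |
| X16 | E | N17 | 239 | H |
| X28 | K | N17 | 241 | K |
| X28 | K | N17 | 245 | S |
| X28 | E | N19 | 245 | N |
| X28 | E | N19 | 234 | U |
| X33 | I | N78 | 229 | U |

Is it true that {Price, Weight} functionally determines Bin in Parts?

(Price=X16, Weight=E): 5 rows → Bin = N17, N17, N17, N17, N17 ✓
(Price=X28, Weight=K): 3 rows → Bin = N17, N17, N17 ✓
(Price=X33, Weight=E): 1 row → Bin = N88 ✓
(Price=X28, Weight=E): 3 rows → Bin = N19, N19, N19 ✓
(Price=X16, Weight=K): 1 row → Bin = N17 ✓
(Price=X33, Weight=I): 1 row → Bin = N78 ✓
Every {Price, Weight} value is associated with a single Bin value, so {Price, Weight} → Bin holds.

Yes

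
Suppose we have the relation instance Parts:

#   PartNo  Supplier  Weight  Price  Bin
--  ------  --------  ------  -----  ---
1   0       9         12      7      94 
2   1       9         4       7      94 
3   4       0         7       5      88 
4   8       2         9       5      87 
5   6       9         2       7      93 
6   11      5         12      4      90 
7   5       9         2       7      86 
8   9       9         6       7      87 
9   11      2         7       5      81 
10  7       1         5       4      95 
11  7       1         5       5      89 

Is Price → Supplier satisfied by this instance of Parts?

No

Price=7: rows 1, 2, 5, 7, 8 → Supplier = 9, 9, 9, 9, 9 ✓
Price=5: rows 3, 4, 9, 11 → Supplier takes values {0, 2, 1} — violation
Price=4: rows 6, 10 → Supplier takes values {5, 1} — violation
Two rows agree on Price but differ on Supplier, so Price → Supplier does not hold.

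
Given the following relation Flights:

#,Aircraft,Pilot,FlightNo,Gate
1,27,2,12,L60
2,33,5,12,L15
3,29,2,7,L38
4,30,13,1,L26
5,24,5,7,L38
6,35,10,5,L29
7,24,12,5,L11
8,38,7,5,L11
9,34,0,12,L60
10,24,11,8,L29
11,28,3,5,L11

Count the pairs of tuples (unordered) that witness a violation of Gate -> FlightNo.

1

Gate=L60: all 2 rows agree on FlightNo — 0 pairs.
Gate=L38: all 2 rows agree on FlightNo — 0 pairs.
Gate=L29: violating pairs (6,10) — 1 pair.
Gate=L11: all 3 rows agree on FlightNo — 0 pairs.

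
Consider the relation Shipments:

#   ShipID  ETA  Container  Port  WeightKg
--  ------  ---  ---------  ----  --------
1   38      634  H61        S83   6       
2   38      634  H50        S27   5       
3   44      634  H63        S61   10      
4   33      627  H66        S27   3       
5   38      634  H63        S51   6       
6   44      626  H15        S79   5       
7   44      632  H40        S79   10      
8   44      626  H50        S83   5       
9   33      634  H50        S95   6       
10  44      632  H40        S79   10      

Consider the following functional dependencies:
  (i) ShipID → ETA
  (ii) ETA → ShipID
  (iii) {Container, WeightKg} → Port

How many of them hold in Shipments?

(i) ShipID → ETA: ShipID=44: rows 3, 6, 7, 8, 10 → ETA takes values {634, 626, 632} — violation; ShipID=33: rows 4, 9 → ETA takes values {627, 634} — violation — fails.
(ii) ETA → ShipID: ETA=634: rows 1, 2, 3, 5, 9 → ShipID takes values {38, 44, 33} — violation — fails.
(iii) {Container, WeightKg} → Port: (Container=H50, WeightKg=5): rows 2, 8 → Port takes values {S27, S83} — violation — fails.
None of the 3 dependencies hold.

0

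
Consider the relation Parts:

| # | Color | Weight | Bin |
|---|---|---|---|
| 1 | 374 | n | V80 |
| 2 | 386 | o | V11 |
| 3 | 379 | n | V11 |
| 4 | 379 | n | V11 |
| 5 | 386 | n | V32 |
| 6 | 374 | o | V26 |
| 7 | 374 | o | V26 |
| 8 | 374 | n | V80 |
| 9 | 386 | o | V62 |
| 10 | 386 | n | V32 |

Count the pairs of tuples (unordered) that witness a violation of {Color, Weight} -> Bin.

1

(Color=374, Weight=n): all 2 rows agree on Bin — 0 pairs.
(Color=386, Weight=o): violating pairs (2,9) — 1 pair.
(Color=379, Weight=n): all 2 rows agree on Bin — 0 pairs.
(Color=386, Weight=n): all 2 rows agree on Bin — 0 pairs.
(Color=374, Weight=o): all 2 rows agree on Bin — 0 pairs.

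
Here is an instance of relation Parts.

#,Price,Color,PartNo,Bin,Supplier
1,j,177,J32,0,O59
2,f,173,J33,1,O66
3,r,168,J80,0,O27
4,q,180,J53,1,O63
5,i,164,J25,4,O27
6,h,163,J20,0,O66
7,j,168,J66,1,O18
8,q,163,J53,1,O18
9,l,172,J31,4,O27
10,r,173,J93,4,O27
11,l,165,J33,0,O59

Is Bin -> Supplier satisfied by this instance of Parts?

Bin=0: rows 1, 3, 6, 11 → Supplier takes values {O59, O27, O66} — violation
Bin=1: rows 2, 4, 7, 8 → Supplier takes values {O66, O63, O18} — violation
Bin=4: rows 5, 9, 10 → Supplier = O27, O27, O27 ✓
Two rows agree on Bin but differ on Supplier, so Bin -> Supplier does not hold.

No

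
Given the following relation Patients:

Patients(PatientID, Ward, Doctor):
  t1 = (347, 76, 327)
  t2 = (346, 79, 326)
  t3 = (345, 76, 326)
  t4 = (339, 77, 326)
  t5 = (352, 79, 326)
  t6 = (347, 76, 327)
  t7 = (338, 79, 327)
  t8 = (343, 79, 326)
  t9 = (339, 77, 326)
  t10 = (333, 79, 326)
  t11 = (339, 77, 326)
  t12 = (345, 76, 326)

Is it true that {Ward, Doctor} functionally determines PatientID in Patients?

No

(Ward=76, Doctor=327): rows 1, 6 → PatientID = 347, 347 ✓
(Ward=79, Doctor=326): rows 2, 5, 8, 10 → PatientID takes values {346, 352, 343, 333} — violation
(Ward=76, Doctor=326): rows 3, 12 → PatientID = 345, 345 ✓
(Ward=77, Doctor=326): rows 4, 9, 11 → PatientID = 339, 339, 339 ✓
(Ward=79, Doctor=327): row 7 → PatientID = 338 ✓
Two rows agree on {Ward, Doctor} but differ on PatientID, so {Ward, Doctor} -> PatientID does not hold.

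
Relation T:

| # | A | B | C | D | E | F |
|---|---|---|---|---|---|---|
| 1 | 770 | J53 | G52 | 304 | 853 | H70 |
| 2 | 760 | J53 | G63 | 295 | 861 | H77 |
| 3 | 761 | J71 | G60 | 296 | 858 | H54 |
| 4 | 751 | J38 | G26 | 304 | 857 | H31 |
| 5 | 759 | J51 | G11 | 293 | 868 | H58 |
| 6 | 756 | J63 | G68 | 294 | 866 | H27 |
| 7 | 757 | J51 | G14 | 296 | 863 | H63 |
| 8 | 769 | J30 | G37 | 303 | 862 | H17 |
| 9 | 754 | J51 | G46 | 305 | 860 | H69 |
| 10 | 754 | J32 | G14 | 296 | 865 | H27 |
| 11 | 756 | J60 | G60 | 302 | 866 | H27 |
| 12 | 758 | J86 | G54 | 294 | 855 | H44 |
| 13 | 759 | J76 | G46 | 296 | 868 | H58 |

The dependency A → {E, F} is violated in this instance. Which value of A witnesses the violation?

754

A=770: row 1 → {E,F} = (853, H70) ✓
A=760: row 2 → {E,F} = (861, H77) ✓
A=761: row 3 → {E,F} = (858, H54) ✓
A=751: row 4 → {E,F} = (857, H31) ✓
A=759: rows 5, 13 → {E,F} = (868, H58), (868, H58) ✓
A=756: rows 6, 11 → {E,F} = (866, H27), (866, H27) ✓
A=757: row 7 → {E,F} = (863, H63) ✓
A=769: row 8 → {E,F} = (862, H17) ✓
A=754: rows 9, 10 → {E,F} takes values {(860, H69), (865, H27)} — violation
A=758: row 12 → {E,F} = (855, H44) ✓
The only A value with inconsistent RHS is A=754.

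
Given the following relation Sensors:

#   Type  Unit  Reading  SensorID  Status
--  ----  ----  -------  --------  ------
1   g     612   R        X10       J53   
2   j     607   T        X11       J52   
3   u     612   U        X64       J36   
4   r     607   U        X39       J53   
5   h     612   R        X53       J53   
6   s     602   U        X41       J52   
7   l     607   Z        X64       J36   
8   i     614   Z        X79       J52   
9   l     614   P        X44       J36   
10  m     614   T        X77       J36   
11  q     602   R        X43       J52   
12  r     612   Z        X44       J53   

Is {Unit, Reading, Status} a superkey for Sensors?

Rows 1 and 5 have the same {Unit, Reading, Status} value (Unit=612, Reading=R, Status=J53) but are distinct tuples, so {Unit, Reading, Status} does not determine every attribute — not a superkey.

No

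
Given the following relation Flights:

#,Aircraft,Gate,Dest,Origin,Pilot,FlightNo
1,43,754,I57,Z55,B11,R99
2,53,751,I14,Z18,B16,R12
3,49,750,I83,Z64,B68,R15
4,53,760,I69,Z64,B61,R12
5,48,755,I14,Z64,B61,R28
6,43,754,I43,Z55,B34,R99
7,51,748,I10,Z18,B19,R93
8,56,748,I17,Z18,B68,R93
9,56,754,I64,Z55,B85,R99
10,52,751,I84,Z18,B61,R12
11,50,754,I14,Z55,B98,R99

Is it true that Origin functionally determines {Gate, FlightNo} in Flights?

Origin=Z55: rows 1, 6, 9, 11 → {Gate,FlightNo} = (754, R99), (754, R99), (754, R99), (754, R99) ✓
Origin=Z18: rows 2, 7, 8, 10 → {Gate,FlightNo} takes values {(751, R12), (748, R93)} — violation
Origin=Z64: rows 3, 4, 5 → {Gate,FlightNo} takes values {(750, R15), (760, R12), (755, R28)} — violation
Two rows agree on Origin but differ on {Gate, FlightNo}, so Origin -> {Gate, FlightNo} does not hold.

No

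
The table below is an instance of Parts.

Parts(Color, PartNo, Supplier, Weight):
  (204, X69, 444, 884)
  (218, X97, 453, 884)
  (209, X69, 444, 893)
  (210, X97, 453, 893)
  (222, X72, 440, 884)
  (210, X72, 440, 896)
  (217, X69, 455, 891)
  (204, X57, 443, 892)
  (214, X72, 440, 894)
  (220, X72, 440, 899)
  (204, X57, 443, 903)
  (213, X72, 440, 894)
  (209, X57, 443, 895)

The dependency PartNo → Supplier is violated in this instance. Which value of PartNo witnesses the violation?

X69

PartNo=X69: 3 rows → Supplier takes values {444, 455} — violation
PartNo=X97: 2 rows → Supplier = 453, 453 ✓
PartNo=X72: 5 rows → Supplier = 440, 440, 440, 440, 440 ✓
PartNo=X57: 3 rows → Supplier = 443, 443, 443 ✓
The only PartNo value with inconsistent Supplier is PartNo=X69.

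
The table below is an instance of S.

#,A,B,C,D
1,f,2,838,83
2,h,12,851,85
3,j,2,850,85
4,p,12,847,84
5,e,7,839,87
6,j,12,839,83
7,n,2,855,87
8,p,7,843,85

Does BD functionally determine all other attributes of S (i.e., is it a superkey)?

Yes

All 8 rows have distinct BD values, so BD → (all attributes) holds and BD is a superkey.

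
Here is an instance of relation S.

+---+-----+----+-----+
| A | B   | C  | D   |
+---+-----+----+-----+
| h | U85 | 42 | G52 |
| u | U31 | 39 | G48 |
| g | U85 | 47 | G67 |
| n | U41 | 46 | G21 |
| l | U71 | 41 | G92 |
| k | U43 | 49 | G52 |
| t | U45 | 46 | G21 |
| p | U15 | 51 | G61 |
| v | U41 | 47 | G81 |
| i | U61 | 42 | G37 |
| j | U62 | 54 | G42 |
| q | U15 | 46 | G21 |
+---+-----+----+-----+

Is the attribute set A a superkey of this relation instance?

Yes

All 12 rows have distinct A values, so A → (all attributes) holds and A is a superkey.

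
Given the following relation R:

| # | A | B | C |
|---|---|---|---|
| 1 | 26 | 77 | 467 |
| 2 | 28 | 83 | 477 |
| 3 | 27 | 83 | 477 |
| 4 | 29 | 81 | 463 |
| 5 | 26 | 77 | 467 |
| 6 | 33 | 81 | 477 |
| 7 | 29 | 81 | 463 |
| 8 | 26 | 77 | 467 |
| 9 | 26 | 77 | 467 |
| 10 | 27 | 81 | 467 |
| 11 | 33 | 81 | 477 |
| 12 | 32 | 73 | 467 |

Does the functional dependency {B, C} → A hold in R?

(B=77, C=467): rows 1, 5, 8, 9 → A = 26, 26, 26, 26 ✓
(B=83, C=477): rows 2, 3 → A takes values {28, 27} — violation
(B=81, C=463): rows 4, 7 → A = 29, 29 ✓
(B=81, C=477): rows 6, 11 → A = 33, 33 ✓
(B=81, C=467): row 10 → A = 27 ✓
(B=73, C=467): row 12 → A = 32 ✓
Two rows agree on {B, C} but differ on A, so {B, C} → A does not hold.

No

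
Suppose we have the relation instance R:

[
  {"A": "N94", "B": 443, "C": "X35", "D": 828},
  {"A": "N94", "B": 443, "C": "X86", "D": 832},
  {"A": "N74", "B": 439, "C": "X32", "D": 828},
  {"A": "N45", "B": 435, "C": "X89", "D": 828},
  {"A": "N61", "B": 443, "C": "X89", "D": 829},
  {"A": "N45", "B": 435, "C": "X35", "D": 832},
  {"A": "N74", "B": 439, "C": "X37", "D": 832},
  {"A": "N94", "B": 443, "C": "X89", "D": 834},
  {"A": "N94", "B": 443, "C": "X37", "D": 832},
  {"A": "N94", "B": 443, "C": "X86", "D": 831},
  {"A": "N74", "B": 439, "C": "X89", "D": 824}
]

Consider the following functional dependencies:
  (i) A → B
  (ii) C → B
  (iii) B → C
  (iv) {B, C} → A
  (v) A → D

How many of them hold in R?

(i) A → B: every LHS value maps to a single RHS value — holds.
(ii) C → B: C=X35: 2 rows → B takes values {443, 435} — violation; C=X89: 4 rows → B takes values {435, 443, 439} — violation; C=X37: 2 rows → B takes values {439, 443} — violation — fails.
(iii) B → C: B=443: 6 rows → C takes values {X35, X86, X89, X37} — violation; B=439: 3 rows → C takes values {X32, X37, X89} — violation; B=435: 2 rows → C takes values {X89, X35} — violation — fails.
(iv) {B, C} → A: (B=443, C=X89): 2 rows → A takes values {N61, N94} — violation — fails.
(v) A → D: A=N94: 5 rows → D takes values {828, 832, 834, 831} — violation; A=N74: 3 rows → D takes values {828, 832, 824} — violation; A=N45: 2 rows → D takes values {828, 832} — violation — fails.
1 of the 5 dependencies holds.

1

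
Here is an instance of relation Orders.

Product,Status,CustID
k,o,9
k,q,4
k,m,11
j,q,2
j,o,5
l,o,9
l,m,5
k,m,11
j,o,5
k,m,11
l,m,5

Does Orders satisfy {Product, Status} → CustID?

Yes

(Product=k, Status=o): 1 row → CustID = 9 ✓
(Product=k, Status=q): 1 row → CustID = 4 ✓
(Product=k, Status=m): 3 rows → CustID = 11, 11, 11 ✓
(Product=j, Status=q): 1 row → CustID = 2 ✓
(Product=j, Status=o): 2 rows → CustID = 5, 5 ✓
(Product=l, Status=o): 1 row → CustID = 9 ✓
(Product=l, Status=m): 2 rows → CustID = 5, 5 ✓
Every {Product, Status} value is associated with a single CustID value, so {Product, Status} → CustID holds.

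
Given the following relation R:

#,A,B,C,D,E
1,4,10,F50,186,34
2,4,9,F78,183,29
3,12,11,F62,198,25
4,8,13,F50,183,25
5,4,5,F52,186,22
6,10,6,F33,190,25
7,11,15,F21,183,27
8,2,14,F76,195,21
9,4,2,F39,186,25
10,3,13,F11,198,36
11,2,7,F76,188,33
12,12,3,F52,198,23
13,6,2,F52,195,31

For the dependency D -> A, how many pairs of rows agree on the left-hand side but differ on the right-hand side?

D=186: all 3 rows agree on A — 0 pairs.
D=183: violating pairs (2,4), (2,7), (4,7) — 3 pairs.
D=198: violating pairs (3,10), (10,12) — 2 pairs.
D=195: violating pairs (8,13) — 1 pair.

6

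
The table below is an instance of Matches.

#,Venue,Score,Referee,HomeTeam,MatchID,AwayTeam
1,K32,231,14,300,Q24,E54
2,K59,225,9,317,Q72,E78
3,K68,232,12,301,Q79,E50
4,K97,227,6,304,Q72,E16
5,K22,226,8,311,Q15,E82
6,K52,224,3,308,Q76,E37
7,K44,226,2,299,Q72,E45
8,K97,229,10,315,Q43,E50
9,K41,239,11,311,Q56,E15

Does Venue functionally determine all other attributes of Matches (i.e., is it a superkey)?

No

Rows 4 and 8 have the same Venue value Venue=K97 but are distinct tuples, so Venue does not determine every attribute — not a superkey.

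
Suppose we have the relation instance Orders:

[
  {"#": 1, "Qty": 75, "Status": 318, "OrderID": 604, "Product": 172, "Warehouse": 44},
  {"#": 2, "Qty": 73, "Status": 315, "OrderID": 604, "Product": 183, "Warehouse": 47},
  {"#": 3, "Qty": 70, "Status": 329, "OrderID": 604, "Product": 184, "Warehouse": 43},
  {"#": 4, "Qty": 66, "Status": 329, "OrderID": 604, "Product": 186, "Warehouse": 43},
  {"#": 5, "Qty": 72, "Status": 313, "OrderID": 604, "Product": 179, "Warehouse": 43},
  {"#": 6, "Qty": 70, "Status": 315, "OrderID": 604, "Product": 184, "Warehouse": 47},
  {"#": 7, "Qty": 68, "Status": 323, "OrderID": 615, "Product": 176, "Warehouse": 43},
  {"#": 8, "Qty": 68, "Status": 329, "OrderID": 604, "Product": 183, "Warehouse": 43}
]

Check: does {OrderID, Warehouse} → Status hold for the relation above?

No

(OrderID=604, Warehouse=44): row 1 → Status = 318 ✓
(OrderID=604, Warehouse=47): rows 2, 6 → Status = 315, 315 ✓
(OrderID=604, Warehouse=43): rows 3, 4, 5, 8 → Status takes values {329, 313} — violation
(OrderID=615, Warehouse=43): row 7 → Status = 323 ✓
Two rows agree on {OrderID, Warehouse} but differ on Status, so {OrderID, Warehouse} → Status does not hold.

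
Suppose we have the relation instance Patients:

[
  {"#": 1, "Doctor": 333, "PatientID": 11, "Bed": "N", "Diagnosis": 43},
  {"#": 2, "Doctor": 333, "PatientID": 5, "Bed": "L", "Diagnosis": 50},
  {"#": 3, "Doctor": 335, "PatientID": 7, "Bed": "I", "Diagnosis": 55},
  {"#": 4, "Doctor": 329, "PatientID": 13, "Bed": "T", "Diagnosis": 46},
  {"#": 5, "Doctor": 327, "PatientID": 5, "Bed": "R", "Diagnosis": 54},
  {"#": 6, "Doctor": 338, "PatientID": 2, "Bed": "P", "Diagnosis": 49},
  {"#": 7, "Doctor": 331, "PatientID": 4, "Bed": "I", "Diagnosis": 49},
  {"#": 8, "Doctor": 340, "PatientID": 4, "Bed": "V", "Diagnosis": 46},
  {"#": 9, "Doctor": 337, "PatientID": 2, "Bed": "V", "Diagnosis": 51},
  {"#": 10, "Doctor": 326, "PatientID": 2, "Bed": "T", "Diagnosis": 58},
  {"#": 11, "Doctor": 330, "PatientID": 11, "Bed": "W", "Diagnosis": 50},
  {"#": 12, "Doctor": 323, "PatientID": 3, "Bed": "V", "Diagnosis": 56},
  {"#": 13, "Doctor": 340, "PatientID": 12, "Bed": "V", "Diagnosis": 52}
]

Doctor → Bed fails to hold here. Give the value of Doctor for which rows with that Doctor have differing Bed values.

333

Doctor=333: rows 1, 2 → Bed takes values {N, L} — violation
Doctor=335: row 3 → Bed = I ✓
Doctor=329: row 4 → Bed = T ✓
Doctor=327: row 5 → Bed = R ✓
Doctor=338: row 6 → Bed = P ✓
Doctor=331: row 7 → Bed = I ✓
Doctor=340: rows 8, 13 → Bed = V, V ✓
Doctor=337: row 9 → Bed = V ✓
Doctor=326: row 10 → Bed = T ✓
Doctor=330: row 11 → Bed = W ✓
Doctor=323: row 12 → Bed = V ✓
The only Doctor value with inconsistent Bed is Doctor=333.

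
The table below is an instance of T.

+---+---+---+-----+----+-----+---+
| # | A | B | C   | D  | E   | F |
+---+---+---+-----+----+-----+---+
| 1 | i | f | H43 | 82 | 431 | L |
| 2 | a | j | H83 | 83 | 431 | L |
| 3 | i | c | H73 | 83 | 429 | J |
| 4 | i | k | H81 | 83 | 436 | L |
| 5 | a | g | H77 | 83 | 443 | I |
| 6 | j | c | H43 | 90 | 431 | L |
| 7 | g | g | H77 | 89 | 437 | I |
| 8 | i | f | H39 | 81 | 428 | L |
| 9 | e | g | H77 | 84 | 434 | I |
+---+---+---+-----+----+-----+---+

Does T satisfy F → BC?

F=L: rows 1, 2, 4, 6, 8 → {B,C} takes values {(f, H43), (j, H83), (k, H81), (c, H43), (f, H39)} — violation
F=J: row 3 → {B,C} = (c, H73) ✓
F=I: rows 5, 7, 9 → {B,C} = (g, H77), (g, H77), (g, H77) ✓
Two rows agree on F but differ on BC, so F → BC does not hold.

No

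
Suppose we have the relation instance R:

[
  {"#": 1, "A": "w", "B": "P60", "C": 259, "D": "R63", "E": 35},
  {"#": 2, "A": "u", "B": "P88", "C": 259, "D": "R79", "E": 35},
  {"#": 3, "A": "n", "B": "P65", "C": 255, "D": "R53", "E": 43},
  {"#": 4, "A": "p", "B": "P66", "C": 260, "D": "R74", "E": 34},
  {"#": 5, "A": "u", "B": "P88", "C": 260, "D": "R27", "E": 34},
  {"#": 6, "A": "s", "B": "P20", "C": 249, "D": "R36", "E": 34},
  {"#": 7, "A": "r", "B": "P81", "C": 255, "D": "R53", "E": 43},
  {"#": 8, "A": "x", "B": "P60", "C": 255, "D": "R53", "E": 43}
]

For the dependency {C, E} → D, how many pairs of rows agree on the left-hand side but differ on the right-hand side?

2

(C=259, E=35): violating pairs (1,2) — 1 pair.
(C=255, E=43): all 3 rows agree on D — 0 pairs.
(C=260, E=34): violating pairs (4,5) — 1 pair.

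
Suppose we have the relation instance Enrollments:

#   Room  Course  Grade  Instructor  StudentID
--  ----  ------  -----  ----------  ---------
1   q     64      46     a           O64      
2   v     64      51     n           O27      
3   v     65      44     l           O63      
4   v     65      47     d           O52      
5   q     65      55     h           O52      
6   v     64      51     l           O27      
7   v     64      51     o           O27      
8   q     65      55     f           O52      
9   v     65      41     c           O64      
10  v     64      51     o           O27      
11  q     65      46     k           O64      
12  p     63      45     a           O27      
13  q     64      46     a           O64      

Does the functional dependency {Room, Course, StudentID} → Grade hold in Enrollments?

Yes

(Room=q, Course=64, StudentID=O64): rows 1, 13 → Grade = 46, 46 ✓
(Room=v, Course=64, StudentID=O27): rows 2, 6, 7, 10 → Grade = 51, 51, 51, 51 ✓
(Room=v, Course=65, StudentID=O63): row 3 → Grade = 44 ✓
(Room=v, Course=65, StudentID=O52): row 4 → Grade = 47 ✓
(Room=q, Course=65, StudentID=O52): rows 5, 8 → Grade = 55, 55 ✓
(Room=v, Course=65, StudentID=O64): row 9 → Grade = 41 ✓
(Room=q, Course=65, StudentID=O64): row 11 → Grade = 46 ✓
(Room=p, Course=63, StudentID=O27): row 12 → Grade = 45 ✓
Every {Room, Course, StudentID} value is associated with a single Grade value, so {Room, Course, StudentID} → Grade holds.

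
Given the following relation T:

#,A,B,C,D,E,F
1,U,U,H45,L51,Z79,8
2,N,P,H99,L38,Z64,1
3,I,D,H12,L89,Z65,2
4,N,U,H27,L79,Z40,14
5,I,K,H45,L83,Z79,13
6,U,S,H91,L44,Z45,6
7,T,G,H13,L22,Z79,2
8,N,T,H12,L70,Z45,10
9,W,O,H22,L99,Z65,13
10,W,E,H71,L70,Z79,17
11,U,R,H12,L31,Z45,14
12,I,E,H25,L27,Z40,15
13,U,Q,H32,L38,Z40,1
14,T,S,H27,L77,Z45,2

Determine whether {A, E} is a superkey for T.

No

Rows 6 and 11 have the same {A, E} value (A=U, E=Z45) but are distinct tuples, so {A, E} does not determine every attribute — not a superkey.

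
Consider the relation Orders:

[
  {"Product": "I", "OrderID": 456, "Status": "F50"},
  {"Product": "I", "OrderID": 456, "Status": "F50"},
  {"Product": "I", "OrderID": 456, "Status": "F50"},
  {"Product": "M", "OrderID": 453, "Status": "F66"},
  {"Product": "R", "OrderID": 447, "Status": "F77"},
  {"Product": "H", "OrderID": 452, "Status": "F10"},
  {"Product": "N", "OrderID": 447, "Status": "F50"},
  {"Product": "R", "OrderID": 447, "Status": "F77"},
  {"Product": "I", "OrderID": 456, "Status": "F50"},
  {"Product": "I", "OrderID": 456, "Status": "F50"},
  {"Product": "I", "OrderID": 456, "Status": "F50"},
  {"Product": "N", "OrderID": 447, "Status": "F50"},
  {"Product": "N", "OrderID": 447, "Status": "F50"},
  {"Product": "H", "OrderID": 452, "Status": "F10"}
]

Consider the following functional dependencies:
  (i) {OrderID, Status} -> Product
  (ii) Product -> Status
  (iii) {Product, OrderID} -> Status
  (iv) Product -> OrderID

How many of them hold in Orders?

4

(i) {OrderID, Status} -> Product: every LHS value maps to a single RHS value — holds.
(ii) Product -> Status: every LHS value maps to a single RHS value — holds.
(iii) {Product, OrderID} -> Status: every LHS value maps to a single RHS value — holds.
(iv) Product -> OrderID: every LHS value maps to a single RHS value — holds.
4 of the 4 dependencies hold.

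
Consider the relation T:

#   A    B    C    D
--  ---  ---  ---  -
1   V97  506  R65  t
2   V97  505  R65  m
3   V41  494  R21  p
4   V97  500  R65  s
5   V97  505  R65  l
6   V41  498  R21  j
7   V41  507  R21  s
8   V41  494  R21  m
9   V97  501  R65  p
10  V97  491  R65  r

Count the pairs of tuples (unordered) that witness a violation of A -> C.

0

A=V97: all 6 rows agree on C — 0 pairs.
A=V41: all 4 rows agree on C — 0 pairs.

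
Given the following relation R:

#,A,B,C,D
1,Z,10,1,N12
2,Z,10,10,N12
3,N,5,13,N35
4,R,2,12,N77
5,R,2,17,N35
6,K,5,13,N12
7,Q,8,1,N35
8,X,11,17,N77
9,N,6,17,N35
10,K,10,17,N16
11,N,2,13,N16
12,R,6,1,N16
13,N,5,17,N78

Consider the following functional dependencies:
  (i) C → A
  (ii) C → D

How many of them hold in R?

(i) C → A: C=1: rows 1, 7, 12 → A takes values {Z, Q, R} — violation; C=13: rows 3, 6, 11 → A takes values {N, K} — violation; C=17: rows 5, 8, 9, 10, 13 → A takes values {R, X, N, K} — violation — fails.
(ii) C → D: C=1: rows 1, 7, 12 → D takes values {N12, N35, N16} — violation; C=13: rows 3, 6, 11 → D takes values {N35, N12, N16} — violation; C=17: rows 5, 8, 9, 10, 13 → D takes values {N35, N77, N16, N78} — violation — fails.
None of the 2 dependencies hold.

0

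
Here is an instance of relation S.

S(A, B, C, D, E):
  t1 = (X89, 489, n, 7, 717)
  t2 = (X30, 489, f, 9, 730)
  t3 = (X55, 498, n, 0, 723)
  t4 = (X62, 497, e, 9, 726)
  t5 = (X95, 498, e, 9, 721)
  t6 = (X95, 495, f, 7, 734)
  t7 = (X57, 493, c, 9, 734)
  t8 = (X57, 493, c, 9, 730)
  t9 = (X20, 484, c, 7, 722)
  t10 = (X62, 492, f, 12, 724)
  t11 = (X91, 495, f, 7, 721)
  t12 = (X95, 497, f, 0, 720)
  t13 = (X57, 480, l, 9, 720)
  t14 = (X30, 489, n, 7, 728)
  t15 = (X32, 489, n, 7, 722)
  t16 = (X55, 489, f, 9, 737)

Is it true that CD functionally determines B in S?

(C=n, D=7): rows 1, 14, 15 → B = 489, 489, 489 ✓
(C=f, D=9): rows 2, 16 → B = 489, 489 ✓
(C=n, D=0): row 3 → B = 498 ✓
(C=e, D=9): rows 4, 5 → B takes values {497, 498} — violation
(C=f, D=7): rows 6, 11 → B = 495, 495 ✓
(C=c, D=9): rows 7, 8 → B = 493, 493 ✓
(C=c, D=7): row 9 → B = 484 ✓
(C=f, D=12): row 10 → B = 492 ✓
(C=f, D=0): row 12 → B = 497 ✓
(C=l, D=9): row 13 → B = 480 ✓
Two rows agree on CD but differ on B, so CD -> B does not hold.

No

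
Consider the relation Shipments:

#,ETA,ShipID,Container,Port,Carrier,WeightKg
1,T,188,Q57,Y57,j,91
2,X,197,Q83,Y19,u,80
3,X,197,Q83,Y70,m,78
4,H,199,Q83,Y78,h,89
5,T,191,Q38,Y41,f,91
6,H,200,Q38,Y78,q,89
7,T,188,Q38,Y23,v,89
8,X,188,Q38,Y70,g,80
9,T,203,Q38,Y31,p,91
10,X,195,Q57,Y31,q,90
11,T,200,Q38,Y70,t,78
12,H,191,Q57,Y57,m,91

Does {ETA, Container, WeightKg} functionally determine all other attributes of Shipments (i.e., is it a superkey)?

Rows 5 and 9 have the same {ETA, Container, WeightKg} value (ETA=T, Container=Q38, WeightKg=91) but are distinct tuples, so {ETA, Container, WeightKg} does not determine every attribute — not a superkey.

No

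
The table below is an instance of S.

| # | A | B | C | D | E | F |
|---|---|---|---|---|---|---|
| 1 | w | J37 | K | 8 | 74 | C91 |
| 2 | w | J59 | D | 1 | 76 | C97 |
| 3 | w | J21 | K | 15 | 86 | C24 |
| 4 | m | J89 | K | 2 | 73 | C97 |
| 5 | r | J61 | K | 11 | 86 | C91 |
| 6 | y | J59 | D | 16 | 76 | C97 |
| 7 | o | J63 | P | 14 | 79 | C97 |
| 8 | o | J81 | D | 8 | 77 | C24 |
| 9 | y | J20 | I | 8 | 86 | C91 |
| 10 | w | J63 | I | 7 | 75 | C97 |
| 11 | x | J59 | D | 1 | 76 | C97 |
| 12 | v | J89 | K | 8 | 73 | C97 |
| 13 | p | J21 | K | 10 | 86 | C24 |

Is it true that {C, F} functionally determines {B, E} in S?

No

(C=K, F=C91): rows 1, 5 → {B,E} takes values {(J37, 74), (J61, 86)} — violation
(C=D, F=C97): rows 2, 6, 11 → {B,E} = (J59, 76), (J59, 76), (J59, 76) ✓
(C=K, F=C24): rows 3, 13 → {B,E} = (J21, 86), (J21, 86) ✓
(C=K, F=C97): rows 4, 12 → {B,E} = (J89, 73), (J89, 73) ✓
(C=P, F=C97): row 7 → {B,E} = (J63, 79) ✓
(C=D, F=C24): row 8 → {B,E} = (J81, 77) ✓
(C=I, F=C91): row 9 → {B,E} = (J20, 86) ✓
(C=I, F=C97): row 10 → {B,E} = (J63, 75) ✓
Two rows agree on {C, F} but differ on {B, E}, so {C, F} -> {B, E} does not hold.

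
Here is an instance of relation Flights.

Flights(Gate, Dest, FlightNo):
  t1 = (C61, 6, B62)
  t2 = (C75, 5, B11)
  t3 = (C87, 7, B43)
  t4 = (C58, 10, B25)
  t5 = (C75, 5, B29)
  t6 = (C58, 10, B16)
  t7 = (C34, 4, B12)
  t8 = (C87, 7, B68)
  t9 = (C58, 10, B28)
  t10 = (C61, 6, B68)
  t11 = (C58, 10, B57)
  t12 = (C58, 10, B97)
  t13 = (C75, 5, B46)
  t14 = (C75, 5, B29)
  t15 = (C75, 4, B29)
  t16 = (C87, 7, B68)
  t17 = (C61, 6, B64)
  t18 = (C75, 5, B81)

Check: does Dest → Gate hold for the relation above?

No

Dest=6: rows 1, 10, 17 → Gate = C61, C61, C61 ✓
Dest=5: rows 2, 5, 13, 14, 18 → Gate = C75, C75, C75, C75, C75 ✓
Dest=7: rows 3, 8, 16 → Gate = C87, C87, C87 ✓
Dest=10: rows 4, 6, 9, 11, 12 → Gate = C58, C58, C58, C58, C58 ✓
Dest=4: rows 7, 15 → Gate takes values {C34, C75} — violation
Two rows agree on Dest but differ on Gate, so Dest → Gate does not hold.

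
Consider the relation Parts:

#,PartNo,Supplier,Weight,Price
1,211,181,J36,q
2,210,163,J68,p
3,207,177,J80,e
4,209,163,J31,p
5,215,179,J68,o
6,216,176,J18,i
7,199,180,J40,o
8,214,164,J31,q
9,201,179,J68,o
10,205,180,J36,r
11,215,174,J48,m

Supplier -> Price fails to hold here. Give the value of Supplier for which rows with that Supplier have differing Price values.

180

Supplier=181: row 1 → Price = q ✓
Supplier=163: rows 2, 4 → Price = p, p ✓
Supplier=177: row 3 → Price = e ✓
Supplier=179: rows 5, 9 → Price = o, o ✓
Supplier=176: row 6 → Price = i ✓
Supplier=180: rows 7, 10 → Price takes values {o, r} — violation
Supplier=164: row 8 → Price = q ✓
Supplier=174: row 11 → Price = m ✓
The only Supplier value with inconsistent Price is Supplier=180.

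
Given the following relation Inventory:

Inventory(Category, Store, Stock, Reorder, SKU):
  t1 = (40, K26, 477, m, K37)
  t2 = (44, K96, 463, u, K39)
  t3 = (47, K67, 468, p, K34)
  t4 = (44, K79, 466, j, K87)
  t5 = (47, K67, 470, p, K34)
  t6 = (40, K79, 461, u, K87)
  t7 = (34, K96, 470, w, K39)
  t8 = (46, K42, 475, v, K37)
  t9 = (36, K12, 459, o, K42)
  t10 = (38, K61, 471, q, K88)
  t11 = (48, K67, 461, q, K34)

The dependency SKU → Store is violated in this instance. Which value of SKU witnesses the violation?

SKU=K37: rows 1, 8 → Store takes values {K26, K42} — violation
SKU=K39: rows 2, 7 → Store = K96, K96 ✓
SKU=K34: rows 3, 5, 11 → Store = K67, K67, K67 ✓
SKU=K87: rows 4, 6 → Store = K79, K79 ✓
SKU=K42: row 9 → Store = K12 ✓
SKU=K88: row 10 → Store = K61 ✓
The only SKU value with inconsistent Store is SKU=K37.

K37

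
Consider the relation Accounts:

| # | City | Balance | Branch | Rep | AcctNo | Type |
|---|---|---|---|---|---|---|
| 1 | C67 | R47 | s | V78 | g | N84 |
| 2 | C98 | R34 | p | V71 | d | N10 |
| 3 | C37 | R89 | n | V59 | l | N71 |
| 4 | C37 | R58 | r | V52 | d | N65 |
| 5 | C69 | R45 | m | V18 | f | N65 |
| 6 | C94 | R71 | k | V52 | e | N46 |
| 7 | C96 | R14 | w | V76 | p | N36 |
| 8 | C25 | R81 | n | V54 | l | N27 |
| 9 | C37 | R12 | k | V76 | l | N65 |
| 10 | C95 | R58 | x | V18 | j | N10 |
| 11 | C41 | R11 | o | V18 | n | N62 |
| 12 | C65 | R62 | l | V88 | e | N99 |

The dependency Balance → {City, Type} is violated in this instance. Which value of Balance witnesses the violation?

R58

Balance=R47: row 1 → {City,Type} = (C67, N84) ✓
Balance=R34: row 2 → {City,Type} = (C98, N10) ✓
Balance=R89: row 3 → {City,Type} = (C37, N71) ✓
Balance=R58: rows 4, 10 → {City,Type} takes values {(C37, N65), (C95, N10)} — violation
Balance=R45: row 5 → {City,Type} = (C69, N65) ✓
Balance=R71: row 6 → {City,Type} = (C94, N46) ✓
Balance=R14: row 7 → {City,Type} = (C96, N36) ✓
Balance=R81: row 8 → {City,Type} = (C25, N27) ✓
Balance=R12: row 9 → {City,Type} = (C37, N65) ✓
Balance=R11: row 11 → {City,Type} = (C41, N62) ✓
Balance=R62: row 12 → {City,Type} = (C65, N99) ✓
The only Balance value with inconsistent RHS is Balance=R58.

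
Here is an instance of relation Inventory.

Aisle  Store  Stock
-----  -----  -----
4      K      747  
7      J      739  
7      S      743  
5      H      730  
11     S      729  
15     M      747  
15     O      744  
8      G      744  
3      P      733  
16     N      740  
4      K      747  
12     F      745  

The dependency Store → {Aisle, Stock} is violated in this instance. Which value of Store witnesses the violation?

S

Store=K: 2 rows → {Aisle,Stock} = (4, 747), (4, 747) ✓
Store=J: 1 row → {Aisle,Stock} = (7, 739) ✓
Store=S: 2 rows → {Aisle,Stock} takes values {(7, 743), (11, 729)} — violation
Store=H: 1 row → {Aisle,Stock} = (5, 730) ✓
Store=M: 1 row → {Aisle,Stock} = (15, 747) ✓
Store=O: 1 row → {Aisle,Stock} = (15, 744) ✓
Store=G: 1 row → {Aisle,Stock} = (8, 744) ✓
Store=P: 1 row → {Aisle,Stock} = (3, 733) ✓
Store=N: 1 row → {Aisle,Stock} = (16, 740) ✓
Store=F: 1 row → {Aisle,Stock} = (12, 745) ✓
The only Store value with inconsistent RHS is Store=S.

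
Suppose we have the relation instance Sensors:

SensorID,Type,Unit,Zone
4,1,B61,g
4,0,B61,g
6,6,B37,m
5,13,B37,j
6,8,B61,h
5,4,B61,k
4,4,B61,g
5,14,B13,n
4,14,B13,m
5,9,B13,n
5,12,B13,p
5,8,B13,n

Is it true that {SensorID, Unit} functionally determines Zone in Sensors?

(SensorID=4, Unit=B61): 3 rows → Zone = g, g, g ✓
(SensorID=6, Unit=B37): 1 row → Zone = m ✓
(SensorID=5, Unit=B37): 1 row → Zone = j ✓
(SensorID=6, Unit=B61): 1 row → Zone = h ✓
(SensorID=5, Unit=B61): 1 row → Zone = k ✓
(SensorID=5, Unit=B13): 4 rows → Zone takes values {n, p} — violation
(SensorID=4, Unit=B13): 1 row → Zone = m ✓
Two rows agree on {SensorID, Unit} but differ on Zone, so {SensorID, Unit} -> Zone does not hold.

No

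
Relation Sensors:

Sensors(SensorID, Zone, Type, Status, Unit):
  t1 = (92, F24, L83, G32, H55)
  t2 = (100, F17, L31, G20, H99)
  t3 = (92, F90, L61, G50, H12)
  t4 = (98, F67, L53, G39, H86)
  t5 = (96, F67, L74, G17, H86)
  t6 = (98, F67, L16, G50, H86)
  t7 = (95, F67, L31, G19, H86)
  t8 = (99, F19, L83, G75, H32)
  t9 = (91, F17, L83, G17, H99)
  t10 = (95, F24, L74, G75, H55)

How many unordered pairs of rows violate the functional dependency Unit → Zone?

Unit=H55: all 2 rows agree on Zone — 0 pairs.
Unit=H99: all 2 rows agree on Zone — 0 pairs.
Unit=H86: all 4 rows agree on Zone — 0 pairs.

0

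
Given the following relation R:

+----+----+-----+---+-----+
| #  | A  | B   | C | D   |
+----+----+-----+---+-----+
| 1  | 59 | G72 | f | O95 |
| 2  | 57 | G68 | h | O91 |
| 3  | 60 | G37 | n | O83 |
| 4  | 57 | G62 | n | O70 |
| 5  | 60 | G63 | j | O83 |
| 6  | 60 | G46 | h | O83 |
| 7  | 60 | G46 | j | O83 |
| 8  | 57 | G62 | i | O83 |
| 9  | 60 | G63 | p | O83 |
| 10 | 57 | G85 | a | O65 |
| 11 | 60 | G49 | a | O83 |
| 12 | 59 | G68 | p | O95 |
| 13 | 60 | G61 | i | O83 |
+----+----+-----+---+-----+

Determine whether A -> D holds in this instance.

A=59: rows 1, 12 → D = O95, O95 ✓
A=57: rows 2, 4, 8, 10 → D takes values {O91, O70, O83, O65} — violation
A=60: rows 3, 5, 6, 7, 9, 11, 13 → D = O83, O83, O83, O83, O83, O83, O83 ✓
Two rows agree on A but differ on D, so A -> D does not hold.

No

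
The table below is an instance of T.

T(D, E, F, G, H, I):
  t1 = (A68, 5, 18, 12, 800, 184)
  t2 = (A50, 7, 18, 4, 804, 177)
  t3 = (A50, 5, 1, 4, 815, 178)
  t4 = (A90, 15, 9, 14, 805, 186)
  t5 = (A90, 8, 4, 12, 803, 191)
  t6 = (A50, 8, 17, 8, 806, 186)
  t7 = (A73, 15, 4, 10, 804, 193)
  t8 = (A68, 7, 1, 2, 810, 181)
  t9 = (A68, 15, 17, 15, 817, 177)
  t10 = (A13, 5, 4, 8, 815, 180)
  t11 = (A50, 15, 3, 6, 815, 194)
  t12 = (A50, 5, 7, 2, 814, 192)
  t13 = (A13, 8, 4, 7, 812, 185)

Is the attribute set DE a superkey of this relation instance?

No

Rows 3 and 12 have the same DE value (D=A50, E=5) but are distinct tuples, so DE does not determine every attribute — not a superkey.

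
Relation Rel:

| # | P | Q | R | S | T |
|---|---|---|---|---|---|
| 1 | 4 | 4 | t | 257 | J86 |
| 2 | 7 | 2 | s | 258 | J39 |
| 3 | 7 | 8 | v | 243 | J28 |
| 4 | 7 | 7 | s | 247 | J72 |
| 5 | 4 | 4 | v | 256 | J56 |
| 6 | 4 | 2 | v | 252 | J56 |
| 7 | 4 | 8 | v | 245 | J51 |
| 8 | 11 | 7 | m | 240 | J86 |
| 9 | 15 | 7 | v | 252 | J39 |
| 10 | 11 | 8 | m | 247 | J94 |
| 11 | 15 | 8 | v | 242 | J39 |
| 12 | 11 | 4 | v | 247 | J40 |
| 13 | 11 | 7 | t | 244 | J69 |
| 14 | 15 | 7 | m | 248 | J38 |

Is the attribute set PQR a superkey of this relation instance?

All 14 rows have distinct PQR values, so PQR → (all attributes) holds and PQR is a superkey.

Yes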